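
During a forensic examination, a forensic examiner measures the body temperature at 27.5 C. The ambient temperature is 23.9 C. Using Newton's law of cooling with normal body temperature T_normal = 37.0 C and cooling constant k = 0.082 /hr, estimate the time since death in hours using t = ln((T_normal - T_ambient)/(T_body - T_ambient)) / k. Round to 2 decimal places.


Using Newton's law of cooling:
t = ln((T_normal - T_ambient) / (T_body - T_ambient)) / k
T_normal - T_ambient = 13.1
T_body - T_ambient = 3.6
Ratio = 3.638889
ln(ratio) = 1.291678
t = 1.291678 / 0.082 = 15.75 hours

15.75


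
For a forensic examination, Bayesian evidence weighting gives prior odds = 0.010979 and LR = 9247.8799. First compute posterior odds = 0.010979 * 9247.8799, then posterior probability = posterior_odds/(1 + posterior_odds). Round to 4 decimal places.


Bayesian evidence evaluation:
Posterior odds = prior_odds * LR = 0.010979 * 9247.8799 = 101.5325
Posterior probability = posterior_odds / (1 + posterior_odds)
= 101.5325 / (1 + 101.5325)
= 101.5325 / 102.5325
= 0.9902

0.9902


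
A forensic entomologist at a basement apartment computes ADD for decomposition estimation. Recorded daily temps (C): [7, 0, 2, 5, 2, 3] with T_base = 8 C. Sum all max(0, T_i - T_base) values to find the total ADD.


Computing ADD day by day:
Day 1: max(0, 7 - 8) = 0
Day 2: max(0, 0 - 8) = 0
Day 3: max(0, 2 - 8) = 0
Day 4: max(0, 5 - 8) = 0
Day 5: max(0, 2 - 8) = 0
Day 6: max(0, 3 - 8) = 0
Total ADD = 0

0


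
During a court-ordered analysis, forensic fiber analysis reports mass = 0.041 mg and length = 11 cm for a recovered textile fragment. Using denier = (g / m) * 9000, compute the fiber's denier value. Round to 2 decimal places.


Denier calculation:
Mass in grams = 0.041 mg / 1000 = 0.000041 g
Length in meters = 11 cm / 100 = 0.11 m
Linear density = mass / length = 0.000041 / 0.11 = 0.00037273 g/m
Denier = (g/m) * 9000 = 0.00037273 * 9000 = 3.35

3.35


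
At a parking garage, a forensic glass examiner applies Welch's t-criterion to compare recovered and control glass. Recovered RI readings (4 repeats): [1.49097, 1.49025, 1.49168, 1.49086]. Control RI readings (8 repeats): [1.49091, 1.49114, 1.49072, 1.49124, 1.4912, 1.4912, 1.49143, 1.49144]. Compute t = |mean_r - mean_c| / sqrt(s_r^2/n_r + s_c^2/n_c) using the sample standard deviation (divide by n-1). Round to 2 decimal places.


Welch's t-criterion for glass RI comparison:
Recovered mean = sum / n_r = 5.96376 / 4 = 1.49094
Control mean = sum / n_c = 11.92928 / 8 = 1.49116
Recovered sample variance s_r^2 = 3.43667e-07
Control sample variance s_c^2 = 5.96286e-08
Welch SE (unpooled) = sqrt(s_r^2/n_r + s_c^2/n_c) = sqrt(8.59167e-08 + 7.45357e-09) = sqrt(9.33703e-08) = 0.000305566
|mean_r - mean_c| = 0.00022
t = 0.00022 / 0.000305566 = 0.72

0.72


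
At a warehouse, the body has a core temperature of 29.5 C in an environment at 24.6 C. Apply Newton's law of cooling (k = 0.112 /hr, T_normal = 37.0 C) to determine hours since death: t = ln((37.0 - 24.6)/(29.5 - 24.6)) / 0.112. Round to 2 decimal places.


Using Newton's law of cooling:
t = ln((T_normal - T_ambient) / (T_body - T_ambient)) / k
T_normal - T_ambient = 12.4
T_body - T_ambient = 4.9
Ratio = 2.530612
ln(ratio) = 0.928461
t = 0.928461 / 0.112 = 8.29 hours

8.29


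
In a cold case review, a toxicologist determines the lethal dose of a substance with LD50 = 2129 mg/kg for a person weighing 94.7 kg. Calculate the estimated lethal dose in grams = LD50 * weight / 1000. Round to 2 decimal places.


Lethal dose calculation:
Lethal dose = LD50 * body_weight / 1000
= 2129 * 94.7 / 1000
= 201616.3 / 1000
= 201.62 g

201.62


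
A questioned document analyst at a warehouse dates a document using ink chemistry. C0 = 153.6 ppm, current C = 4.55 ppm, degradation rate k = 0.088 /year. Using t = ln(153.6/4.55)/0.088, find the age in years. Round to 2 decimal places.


Document age estimation:
C0/C = 153.6 / 4.55 = 33.758242
ln(C0/C) = 3.519225
t = 3.519225 / 0.088 = 39.99 years

39.99


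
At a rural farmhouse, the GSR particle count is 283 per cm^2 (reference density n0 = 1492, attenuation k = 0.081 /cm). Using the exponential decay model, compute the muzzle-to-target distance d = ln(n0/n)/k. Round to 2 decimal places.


GSR distance calculation:
n0/n = 1492 / 283 = 5.272085
ln(n0/n) = 1.662426
d = 1.662426 / 0.081 = 20.52 cm

20.52


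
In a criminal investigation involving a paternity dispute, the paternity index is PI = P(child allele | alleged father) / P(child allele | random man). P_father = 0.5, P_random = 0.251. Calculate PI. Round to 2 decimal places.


Paternity Index calculation:
PI = P(allele|father) / P(allele|random)
PI = 0.5 / 0.251
PI = 1.99

1.99


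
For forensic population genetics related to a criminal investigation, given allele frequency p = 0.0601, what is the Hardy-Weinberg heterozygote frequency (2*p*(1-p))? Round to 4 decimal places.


Hardy-Weinberg heterozygote frequency:
q = 1 - p = 1 - 0.0601 = 0.9399
2pq = 2 * 0.0601 * 0.9399 = 0.1130

0.1130


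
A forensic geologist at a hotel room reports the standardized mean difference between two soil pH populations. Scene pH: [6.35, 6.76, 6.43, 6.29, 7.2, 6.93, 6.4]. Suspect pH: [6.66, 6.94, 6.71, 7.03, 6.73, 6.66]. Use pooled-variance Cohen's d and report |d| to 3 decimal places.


Pooled-variance Cohen's d for soil pH comparison:
Scene mean = 46.36 / 7 = 6.622857
Suspect mean = 40.73 / 6 = 6.788333
Scene sample variance s_s^2 = 0.119724
Suspect sample variance s_c^2 = 0.024777
Pooled variance = ((n_s-1)*s_s^2 + (n_c-1)*s_c^2) / (n_s + n_c - 2) = 0.076566
Pooled SD = sqrt(0.076566) = 0.276706
Mean difference = -0.165476
|d| = |-0.165476| / 0.276706 = 0.598

0.598


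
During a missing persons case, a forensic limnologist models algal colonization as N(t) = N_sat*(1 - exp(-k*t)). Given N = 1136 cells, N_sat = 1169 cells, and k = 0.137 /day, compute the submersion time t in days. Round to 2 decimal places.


PMSI from diatom colonization curve:
N / N_sat = 1136 / 1169 = 0.971771
1 - N/N_sat = 0.028229
ln(1 - N/N_sat) = -3.567405
t = -ln(1 - N/N_sat) / k = -(-3.567405) / 0.137 = 26.04 days

26.04


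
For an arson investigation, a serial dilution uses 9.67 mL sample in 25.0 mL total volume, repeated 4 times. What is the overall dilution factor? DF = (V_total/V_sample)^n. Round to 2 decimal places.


Dilution factor calculation:
Single dilution = V_total / V_sample = 25.0 / 9.67 ≈ 2.585315
Number of dilutions = 4
Total DF = (25.0 / 9.67)^4 (full precision, rounded at the end) = 44.67

44.67


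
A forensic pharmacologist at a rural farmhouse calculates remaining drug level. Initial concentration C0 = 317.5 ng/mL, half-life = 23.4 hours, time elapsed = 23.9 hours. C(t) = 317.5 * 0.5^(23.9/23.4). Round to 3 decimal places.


Drug concentration decay:
Number of half-lives = t / t_half = 23.9 / 23.4 = 1.021368
Decay factor = 0.5^1.021368 = 0.49264899
C(t) = 317.5 * 0.49264899 = 156.416 ng/mL

156.416


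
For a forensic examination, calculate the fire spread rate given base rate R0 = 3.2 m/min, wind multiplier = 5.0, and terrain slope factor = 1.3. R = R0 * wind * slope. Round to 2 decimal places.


Fire spread rate calculation:
R = R0 * wind_factor * slope_factor
= 3.2 * 5.0 * 1.3
= 16 * 1.3
= 20.80 m/min

20.80


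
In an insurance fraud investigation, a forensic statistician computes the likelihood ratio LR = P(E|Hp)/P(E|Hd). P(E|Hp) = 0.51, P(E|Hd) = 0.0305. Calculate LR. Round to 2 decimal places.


Likelihood ratio calculation:
LR = P(E|Hp) / P(E|Hd)
LR = 0.51 / 0.0305
LR = 16.72

16.72


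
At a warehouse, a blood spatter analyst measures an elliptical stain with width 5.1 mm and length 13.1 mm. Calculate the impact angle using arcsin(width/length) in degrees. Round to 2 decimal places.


Blood spatter impact angle calculation:
width / length = 5.1 / 13.1 = 0.389313
angle = arcsin(0.389313)
angle = 22.91 degrees

22.91


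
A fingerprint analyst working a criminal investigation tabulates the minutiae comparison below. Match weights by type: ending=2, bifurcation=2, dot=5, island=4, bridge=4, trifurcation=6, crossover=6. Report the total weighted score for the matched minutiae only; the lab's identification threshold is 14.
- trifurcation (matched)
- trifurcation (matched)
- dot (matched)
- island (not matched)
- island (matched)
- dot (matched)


Weighted minutiae match score:
  trifurcation: matched, +6 (running total 6)
  trifurcation: matched, +6 (running total 12)
  dot: matched, +5 (running total 17)
  island: not matched, +0
  island: matched, +4 (running total 21)
  dot: matched, +5 (running total 26)
Total score = 26
Threshold = 14; verdict = identification

26


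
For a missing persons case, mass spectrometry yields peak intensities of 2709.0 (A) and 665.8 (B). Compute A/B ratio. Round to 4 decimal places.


Spectral peak ratio:
Peak A = 2709.0 counts
Peak B = 665.8 counts
Ratio = 2709.0 / 665.8 = 4.0688

4.0688


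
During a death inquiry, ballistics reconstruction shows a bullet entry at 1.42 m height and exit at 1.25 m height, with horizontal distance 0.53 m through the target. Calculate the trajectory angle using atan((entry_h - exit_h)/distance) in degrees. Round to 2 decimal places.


Bullet trajectory angle:
Height difference = 1.42 - 1.25 = 0.17 m
angle = atan(0.17 / 0.53)
angle = atan(0.320755)
angle = 17.78 degrees

17.78


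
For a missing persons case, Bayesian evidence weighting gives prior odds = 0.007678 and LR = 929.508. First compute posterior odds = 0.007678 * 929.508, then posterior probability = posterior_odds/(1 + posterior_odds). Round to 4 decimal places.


Bayesian evidence evaluation:
Posterior odds = prior_odds * LR = 0.007678 * 929.508 = 7.136762
Posterior probability = posterior_odds / (1 + posterior_odds)
= 7.136762 / (1 + 7.136762)
= 7.136762 / 8.136762
= 0.8771

0.8771


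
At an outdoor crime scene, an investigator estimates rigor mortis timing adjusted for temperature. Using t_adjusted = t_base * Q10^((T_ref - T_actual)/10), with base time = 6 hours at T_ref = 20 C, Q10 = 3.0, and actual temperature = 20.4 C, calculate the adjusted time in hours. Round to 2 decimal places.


Rigor mortis time adjustment:
Exponent = (T_ref - T_actual) / 10 = (20 - 20.4) / 10 = -0.04
Q10 factor = 3.0^-0.04 = 0.95701
t_adjusted = 6 * 0.95701 = 5.74 hours

5.74


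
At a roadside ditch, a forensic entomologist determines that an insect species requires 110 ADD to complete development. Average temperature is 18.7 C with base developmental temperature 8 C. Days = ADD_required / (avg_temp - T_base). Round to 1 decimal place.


Insect development time:
Effective temperature = avg_temp - T_base = 18.7 - 8 = 10.7 C
Days = ADD / effective_temp = 110 / 10.7 = 10.3 days

10.3


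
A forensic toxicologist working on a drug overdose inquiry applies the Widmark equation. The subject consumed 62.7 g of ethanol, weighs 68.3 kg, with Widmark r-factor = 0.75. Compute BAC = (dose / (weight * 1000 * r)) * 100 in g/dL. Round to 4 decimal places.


Applying the Widmark formula:
BAC = (dose_g / (body_wt * 1000 * r)) * 100
Denominator = 68.3 * 1000 * 0.75 = 51225
BAC = (62.7 / 51225) * 100
BAC = 0.1224 g/dL

0.1224


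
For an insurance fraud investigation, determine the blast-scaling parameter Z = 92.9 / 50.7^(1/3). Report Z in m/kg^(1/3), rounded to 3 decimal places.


Scaled distance calculation:
W^(1/3) = 50.7^(1/3) = 3.701144
Z = R / W^(1/3) = 92.9 / 3.701144
Z = 25.100 m/kg^(1/3)

25.100


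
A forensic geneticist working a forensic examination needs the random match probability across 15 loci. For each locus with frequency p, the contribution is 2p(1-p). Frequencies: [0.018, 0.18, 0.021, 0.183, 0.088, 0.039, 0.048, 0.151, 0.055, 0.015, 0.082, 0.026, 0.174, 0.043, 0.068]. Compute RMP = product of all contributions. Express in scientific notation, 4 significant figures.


Computing RMP for 15 loci:
Locus 1: 2 * 0.018 * 0.982 = 0.035352
Locus 2: 2 * 0.18 * 0.82 = 0.2952
Locus 3: 2 * 0.021 * 0.979 = 0.041118
Locus 4: 2 * 0.183 * 0.817 = 0.299022
Locus 5: 2 * 0.088 * 0.912 = 0.160512
Locus 6: 2 * 0.039 * 0.961 = 0.074958
Locus 7: 2 * 0.048 * 0.952 = 0.091392
Locus 8: 2 * 0.151 * 0.849 = 0.256398
Locus 9: 2 * 0.055 * 0.945 = 0.10395
Locus 10: 2 * 0.015 * 0.985 = 0.02955
Locus 11: 2 * 0.082 * 0.918 = 0.150552
Locus 12: 2 * 0.026 * 0.974 = 0.050648
Locus 13: 2 * 0.174 * 0.826 = 0.287448
Locus 14: 2 * 0.043 * 0.957 = 0.082302
Locus 15: 2 * 0.068 * 0.932 = 0.126752
RMP = 2.541e-15

2.541e-15


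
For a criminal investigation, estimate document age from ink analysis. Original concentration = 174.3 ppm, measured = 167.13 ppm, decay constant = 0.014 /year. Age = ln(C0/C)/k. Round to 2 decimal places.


Document age estimation:
C0/C = 174.3 / 167.13 = 1.042901
ln(C0/C) = 0.042006
t = 0.042006 / 0.014 = 3.00 years

3.00


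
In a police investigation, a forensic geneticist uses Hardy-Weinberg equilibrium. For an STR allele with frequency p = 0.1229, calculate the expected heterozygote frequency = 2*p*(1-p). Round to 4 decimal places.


Hardy-Weinberg heterozygote frequency:
q = 1 - p = 1 - 0.1229 = 0.8771
2pq = 2 * 0.1229 * 0.8771 = 0.2156

0.2156


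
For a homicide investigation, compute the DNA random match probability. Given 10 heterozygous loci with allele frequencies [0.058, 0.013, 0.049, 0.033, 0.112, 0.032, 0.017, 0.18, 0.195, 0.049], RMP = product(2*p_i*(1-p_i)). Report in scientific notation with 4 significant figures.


Computing RMP for 10 loci:
Locus 1: 2 * 0.058 * 0.942 = 0.109272
Locus 2: 2 * 0.013 * 0.987 = 0.025662
Locus 3: 2 * 0.049 * 0.951 = 0.093198
Locus 4: 2 * 0.033 * 0.967 = 0.063822
Locus 5: 2 * 0.112 * 0.888 = 0.198912
Locus 6: 2 * 0.032 * 0.968 = 0.061952
Locus 7: 2 * 0.017 * 0.983 = 0.033422
Locus 8: 2 * 0.18 * 0.82 = 0.2952
Locus 9: 2 * 0.195 * 0.805 = 0.31395
Locus 10: 2 * 0.049 * 0.951 = 0.093198
RMP = 5.933e-11

5.933e-11


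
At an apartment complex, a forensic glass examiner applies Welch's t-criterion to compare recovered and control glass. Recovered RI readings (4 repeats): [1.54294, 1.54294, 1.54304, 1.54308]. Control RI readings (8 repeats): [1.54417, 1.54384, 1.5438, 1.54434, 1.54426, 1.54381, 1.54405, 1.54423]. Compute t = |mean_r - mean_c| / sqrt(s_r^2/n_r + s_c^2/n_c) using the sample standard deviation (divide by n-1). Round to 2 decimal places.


Welch's t-criterion for glass RI comparison:
Recovered mean = sum / n_r = 6.172 / 4 = 1.543
Control mean = sum / n_c = 12.3525 / 8 = 1.5440625
Recovered sample variance s_r^2 = 5.06667e-09
Control sample variance s_c^2 = 4.82786e-08
Welch SE (unpooled) = sqrt(s_r^2/n_r + s_c^2/n_c) = sqrt(1.26667e-09 + 6.03482e-09) = sqrt(7.30149e-09) = 8.54488e-05
|mean_r - mean_c| = 0.0010625
t = 0.0010625 / 8.54488e-05 = 12.43

12.43


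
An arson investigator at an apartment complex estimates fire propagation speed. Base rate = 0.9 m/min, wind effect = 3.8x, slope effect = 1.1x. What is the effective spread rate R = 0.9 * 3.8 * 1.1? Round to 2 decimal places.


Fire spread rate calculation:
R = R0 * wind_factor * slope_factor
= 0.9 * 3.8 * 1.1
= 3.42 * 1.1
= 3.76 m/min

3.76


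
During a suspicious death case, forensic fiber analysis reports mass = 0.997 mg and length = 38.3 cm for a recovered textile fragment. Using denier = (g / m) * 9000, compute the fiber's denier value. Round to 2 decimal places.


Denier calculation:
Mass in grams = 0.997 mg / 1000 = 0.000997 g
Length in meters = 38.3 cm / 100 = 0.383 m
Linear density = mass / length = 0.000997 / 0.383 = 0.00260313 g/m
Denier = (g/m) * 9000 = 0.00260313 * 9000 = 23.43

23.43


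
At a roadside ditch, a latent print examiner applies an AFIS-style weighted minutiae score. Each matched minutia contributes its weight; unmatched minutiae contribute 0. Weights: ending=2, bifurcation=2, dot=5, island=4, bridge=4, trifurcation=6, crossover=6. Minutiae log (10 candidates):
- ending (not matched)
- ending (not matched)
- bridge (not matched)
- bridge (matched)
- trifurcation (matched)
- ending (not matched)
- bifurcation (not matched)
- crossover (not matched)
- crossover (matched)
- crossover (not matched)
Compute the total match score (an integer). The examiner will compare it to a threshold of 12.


Weighted minutiae match score:
  ending: not matched, +0
  ending: not matched, +0
  bridge: not matched, +0
  bridge: matched, +4 (running total 4)
  trifurcation: matched, +6 (running total 10)
  ending: not matched, +0
  bifurcation: not matched, +0
  crossover: not matched, +0
  crossover: matched, +6 (running total 16)
  crossover: not matched, +0
Total score = 16
Threshold = 12; verdict = identification

16


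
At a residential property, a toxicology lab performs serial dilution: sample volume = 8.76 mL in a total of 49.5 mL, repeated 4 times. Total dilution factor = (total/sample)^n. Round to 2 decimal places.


Dilution factor calculation:
Single dilution = V_total / V_sample = 49.5 / 8.76 ≈ 5.650685
Number of dilutions = 4
Total DF = (49.5 / 8.76)^4 (full precision, rounded at the end) = 1019.54

1019.54


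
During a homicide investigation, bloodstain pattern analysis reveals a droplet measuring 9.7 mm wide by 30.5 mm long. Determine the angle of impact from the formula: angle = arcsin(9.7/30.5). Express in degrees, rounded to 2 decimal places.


Blood spatter impact angle calculation:
width / length = 9.7 / 30.5 = 0.318033
angle = arcsin(0.318033)
angle = 18.54 degrees

18.54


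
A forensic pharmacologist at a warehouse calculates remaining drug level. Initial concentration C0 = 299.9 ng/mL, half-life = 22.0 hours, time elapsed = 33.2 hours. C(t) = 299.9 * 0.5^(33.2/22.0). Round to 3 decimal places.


Drug concentration decay:
Number of half-lives = t / t_half = 33.2 / 22.0 = 1.509091
Decay factor = 0.5^1.509091 = 0.35133251
C(t) = 299.9 * 0.35133251 = 105.365 ng/mL

105.365


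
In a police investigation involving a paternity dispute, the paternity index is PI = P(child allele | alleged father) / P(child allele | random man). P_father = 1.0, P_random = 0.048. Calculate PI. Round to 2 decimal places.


Paternity Index calculation:
PI = P(allele|father) / P(allele|random)
PI = 1.0 / 0.048
PI = 20.83

20.83


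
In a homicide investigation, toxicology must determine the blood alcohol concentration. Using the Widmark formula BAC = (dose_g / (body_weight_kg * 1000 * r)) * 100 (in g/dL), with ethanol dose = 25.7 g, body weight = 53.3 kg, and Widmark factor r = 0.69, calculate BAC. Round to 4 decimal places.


Applying the Widmark formula:
BAC = (dose_g / (body_wt * 1000 * r)) * 100
Denominator = 53.3 * 1000 * 0.69 = 36777
BAC = (25.7 / 36777) * 100
BAC = 0.0699 g/dL

0.0699


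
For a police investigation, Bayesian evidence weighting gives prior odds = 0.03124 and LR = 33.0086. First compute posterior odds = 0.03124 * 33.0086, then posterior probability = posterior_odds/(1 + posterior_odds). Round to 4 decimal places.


Bayesian evidence evaluation:
Posterior odds = prior_odds * LR = 0.03124 * 33.0086 = 1.031189
Posterior probability = posterior_odds / (1 + posterior_odds)
= 1.031189 / (1 + 1.031189)
= 1.031189 / 2.031189
= 0.5077

0.5077


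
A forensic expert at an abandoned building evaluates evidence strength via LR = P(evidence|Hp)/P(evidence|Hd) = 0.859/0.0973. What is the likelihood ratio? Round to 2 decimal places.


Likelihood ratio calculation:
LR = P(E|Hp) / P(E|Hd)
LR = 0.859 / 0.0973
LR = 8.83

8.83


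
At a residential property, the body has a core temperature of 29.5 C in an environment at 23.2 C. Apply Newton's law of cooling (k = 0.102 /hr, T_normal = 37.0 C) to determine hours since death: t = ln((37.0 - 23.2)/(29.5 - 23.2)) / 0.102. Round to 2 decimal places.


Using Newton's law of cooling:
t = ln((T_normal - T_ambient) / (T_body - T_ambient)) / k
T_normal - T_ambient = 13.8
T_body - T_ambient = 6.3
Ratio = 2.190476
ln(ratio) = 0.784119
t = 0.784119 / 0.102 = 7.69 hours

7.69


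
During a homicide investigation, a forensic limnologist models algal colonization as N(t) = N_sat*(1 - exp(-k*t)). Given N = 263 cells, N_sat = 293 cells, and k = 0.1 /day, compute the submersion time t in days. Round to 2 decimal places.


PMSI from diatom colonization curve:
N / N_sat = 263 / 293 = 0.897611
1 - N/N_sat = 0.102389
ln(1 - N/N_sat) = -2.278976
t = -ln(1 - N/N_sat) / k = -(-2.278976) / 0.1 = 22.79 days

22.79


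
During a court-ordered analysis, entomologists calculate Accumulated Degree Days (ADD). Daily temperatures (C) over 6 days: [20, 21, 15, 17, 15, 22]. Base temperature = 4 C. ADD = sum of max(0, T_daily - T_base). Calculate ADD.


Computing ADD day by day:
Day 1: max(0, 20 - 4) = 16
Day 2: max(0, 21 - 4) = 17
Day 3: max(0, 15 - 4) = 11
Day 4: max(0, 17 - 4) = 13
Day 5: max(0, 15 - 4) = 11
Day 6: max(0, 22 - 4) = 18
Total ADD = 86

86


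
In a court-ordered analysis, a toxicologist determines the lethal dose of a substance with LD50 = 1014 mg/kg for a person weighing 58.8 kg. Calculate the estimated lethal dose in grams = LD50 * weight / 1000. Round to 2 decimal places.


Lethal dose calculation:
Lethal dose = LD50 * body_weight / 1000
= 1014 * 58.8 / 1000
= 59623.2 / 1000
= 59.62 g

59.62


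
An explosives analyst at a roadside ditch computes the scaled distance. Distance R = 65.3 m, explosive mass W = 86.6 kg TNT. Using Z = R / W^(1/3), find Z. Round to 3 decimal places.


Scaled distance calculation:
W^(1/3) = 86.6^(1/3) = 4.424246
Z = R / W^(1/3) = 65.3 / 4.424246
Z = 14.760 m/kg^(1/3)

14.760


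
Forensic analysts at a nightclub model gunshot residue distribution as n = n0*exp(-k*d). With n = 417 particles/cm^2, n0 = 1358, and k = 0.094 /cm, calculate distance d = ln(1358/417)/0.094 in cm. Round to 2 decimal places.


GSR distance calculation:
n0/n = 1358 / 417 = 3.256595
ln(n0/n) = 1.180682
d = 1.180682 / 0.094 = 12.56 cm

12.56


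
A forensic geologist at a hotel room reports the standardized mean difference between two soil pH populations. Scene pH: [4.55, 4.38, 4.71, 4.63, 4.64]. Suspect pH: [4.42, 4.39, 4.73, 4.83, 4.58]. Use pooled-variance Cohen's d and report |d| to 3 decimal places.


Pooled-variance Cohen's d for soil pH comparison:
Scene mean = 22.91 / 5 = 4.582
Suspect mean = 22.95 / 5 = 4.59
Scene sample variance s_s^2 = 0.01597
Suspect sample variance s_c^2 = 0.03655
Pooled variance = ((n_s-1)*s_s^2 + (n_c-1)*s_c^2) / (n_s + n_c - 2) = 0.02626
Pooled SD = sqrt(0.02626) = 0.162049
Mean difference = -0.008
|d| = |-0.008| / 0.162049 = 0.049

0.049


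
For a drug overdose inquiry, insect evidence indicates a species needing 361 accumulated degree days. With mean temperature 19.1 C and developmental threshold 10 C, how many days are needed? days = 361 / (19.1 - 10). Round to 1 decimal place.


Insect development time:
Effective temperature = avg_temp - T_base = 19.1 - 10 = 9.1 C
Days = ADD / effective_temp = 361 / 9.1 = 39.7 days

39.7


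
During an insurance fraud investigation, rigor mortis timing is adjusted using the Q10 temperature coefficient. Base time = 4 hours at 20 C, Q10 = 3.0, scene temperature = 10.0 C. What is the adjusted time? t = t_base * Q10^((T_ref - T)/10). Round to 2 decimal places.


Rigor mortis time adjustment:
Exponent = (T_ref - T_actual) / 10 = (20 - 10.0) / 10 = 1
Q10 factor = 3.0^1 = 3
t_adjusted = 4 * 3 = 12.00 hours

12.00


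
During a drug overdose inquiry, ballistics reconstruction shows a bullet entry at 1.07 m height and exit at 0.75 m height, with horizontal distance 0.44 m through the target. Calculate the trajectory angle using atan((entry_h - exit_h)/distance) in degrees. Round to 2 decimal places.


Bullet trajectory angle:
Height difference = 1.07 - 0.75 = 0.32 m
angle = atan(0.32 / 0.44)
angle = atan(0.727273)
angle = 36.03 degrees

36.03


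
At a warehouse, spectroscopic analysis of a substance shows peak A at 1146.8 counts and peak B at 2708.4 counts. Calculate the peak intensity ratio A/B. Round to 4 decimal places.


Spectral peak ratio:
Peak A = 1146.8 counts
Peak B = 2708.4 counts
Ratio = 1146.8 / 2708.4 = 0.4234

0.4234


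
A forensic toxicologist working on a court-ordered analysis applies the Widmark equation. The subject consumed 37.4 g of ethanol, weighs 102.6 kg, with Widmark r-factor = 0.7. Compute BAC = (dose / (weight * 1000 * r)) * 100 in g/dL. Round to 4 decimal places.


Applying the Widmark formula:
BAC = (dose_g / (body_wt * 1000 * r)) * 100
Denominator = 102.6 * 1000 * 0.7 = 71820
BAC = (37.4 / 71820) * 100
BAC = 0.0521 g/dL

0.0521


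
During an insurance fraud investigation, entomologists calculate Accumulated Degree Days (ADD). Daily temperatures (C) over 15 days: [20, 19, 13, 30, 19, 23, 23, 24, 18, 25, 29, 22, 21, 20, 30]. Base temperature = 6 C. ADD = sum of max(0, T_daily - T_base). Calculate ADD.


Computing ADD day by day:
Day 1: max(0, 20 - 6) = 14
Day 2: max(0, 19 - 6) = 13
Day 3: max(0, 13 - 6) = 7
Day 4: max(0, 30 - 6) = 24
Day 5: max(0, 19 - 6) = 13
Day 6: max(0, 23 - 6) = 17
Day 7: max(0, 23 - 6) = 17
Day 8: max(0, 24 - 6) = 18
Day 9: max(0, 18 - 6) = 12
Day 10: max(0, 25 - 6) = 19
Day 11: max(0, 29 - 6) = 23
Day 12: max(0, 22 - 6) = 16
Day 13: max(0, 21 - 6) = 15
Day 14: max(0, 20 - 6) = 14
Day 15: max(0, 30 - 6) = 24
Total ADD = 246

246


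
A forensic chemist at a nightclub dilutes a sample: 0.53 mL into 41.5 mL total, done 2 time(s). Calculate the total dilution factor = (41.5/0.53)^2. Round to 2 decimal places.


Dilution factor calculation:
Single dilution = V_total / V_sample = 41.5 / 0.53 ≈ 78.301887
Number of dilutions = 2
Total DF = (41.5 / 0.53)^2 (full precision, rounded at the end) = 6131.19

6131.19


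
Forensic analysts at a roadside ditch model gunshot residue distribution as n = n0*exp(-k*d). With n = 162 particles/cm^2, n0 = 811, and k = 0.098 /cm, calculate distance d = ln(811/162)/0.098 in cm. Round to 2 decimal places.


GSR distance calculation:
n0/n = 811 / 162 = 5.006173
ln(n0/n) = 1.610672
d = 1.610672 / 0.098 = 16.44 cm

16.44


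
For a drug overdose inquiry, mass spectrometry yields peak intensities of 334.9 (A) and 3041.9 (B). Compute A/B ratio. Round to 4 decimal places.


Spectral peak ratio:
Peak A = 334.9 counts
Peak B = 3041.9 counts
Ratio = 334.9 / 3041.9 = 0.1101

0.1101


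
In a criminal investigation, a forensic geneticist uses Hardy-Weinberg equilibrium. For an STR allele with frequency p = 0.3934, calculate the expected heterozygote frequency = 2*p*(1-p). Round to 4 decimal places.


Hardy-Weinberg heterozygote frequency:
q = 1 - p = 1 - 0.3934 = 0.6066
2pq = 2 * 0.3934 * 0.6066 = 0.4773

0.4773


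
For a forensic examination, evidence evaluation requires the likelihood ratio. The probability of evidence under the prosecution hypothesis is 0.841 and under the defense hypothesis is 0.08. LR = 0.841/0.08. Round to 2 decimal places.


Likelihood ratio calculation:
LR = P(E|Hp) / P(E|Hd)
LR = 0.841 / 0.08
LR = 10.51

10.51


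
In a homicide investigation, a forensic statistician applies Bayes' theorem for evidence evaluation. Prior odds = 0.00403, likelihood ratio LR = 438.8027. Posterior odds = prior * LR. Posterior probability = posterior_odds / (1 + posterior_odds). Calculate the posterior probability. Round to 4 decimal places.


Bayesian evidence evaluation:
Posterior odds = prior_odds * LR = 0.00403 * 438.8027 = 1.768375
Posterior probability = posterior_odds / (1 + posterior_odds)
= 1.768375 / (1 + 1.768375)
= 1.768375 / 2.768375
= 0.6388

0.6388


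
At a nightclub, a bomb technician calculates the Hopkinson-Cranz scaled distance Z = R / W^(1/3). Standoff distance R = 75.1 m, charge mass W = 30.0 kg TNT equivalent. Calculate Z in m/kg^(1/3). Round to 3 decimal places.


Scaled distance calculation:
W^(1/3) = 30.0^(1/3) = 3.107233
Z = R / W^(1/3) = 75.1 / 3.107233
Z = 24.169 m/kg^(1/3)

24.169


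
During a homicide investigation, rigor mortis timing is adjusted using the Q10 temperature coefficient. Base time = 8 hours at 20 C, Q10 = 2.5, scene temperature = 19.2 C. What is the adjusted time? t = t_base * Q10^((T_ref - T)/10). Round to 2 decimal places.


Rigor mortis time adjustment:
Exponent = (T_ref - T_actual) / 10 = (20 - 19.2) / 10 = 0.08
Q10 factor = 2.5^0.08 = 1.07606
t_adjusted = 8 * 1.07606 = 8.61 hours

8.61


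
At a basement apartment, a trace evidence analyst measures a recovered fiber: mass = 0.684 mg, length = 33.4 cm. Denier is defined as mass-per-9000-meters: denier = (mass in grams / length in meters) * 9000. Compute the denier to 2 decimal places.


Denier calculation:
Mass in grams = 0.684 mg / 1000 = 0.000684 g
Length in meters = 33.4 cm / 100 = 0.334 m
Linear density = mass / length = 0.000684 / 0.334 = 0.0020479 g/m
Denier = (g/m) * 9000 = 0.0020479 * 9000 = 18.43

18.43


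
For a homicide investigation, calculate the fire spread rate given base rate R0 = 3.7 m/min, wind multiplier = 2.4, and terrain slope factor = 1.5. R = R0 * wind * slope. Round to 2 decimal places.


Fire spread rate calculation:
R = R0 * wind_factor * slope_factor
= 3.7 * 2.4 * 1.5
= 8.88 * 1.5
= 13.32 m/min

13.32


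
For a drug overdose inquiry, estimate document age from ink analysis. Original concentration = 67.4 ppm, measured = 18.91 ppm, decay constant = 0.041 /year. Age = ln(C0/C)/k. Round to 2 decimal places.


Document age estimation:
C0/C = 67.4 / 18.91 = 3.564252
ln(C0/C) = 1.270954
t = 1.270954 / 0.041 = 31.00 years

31.00


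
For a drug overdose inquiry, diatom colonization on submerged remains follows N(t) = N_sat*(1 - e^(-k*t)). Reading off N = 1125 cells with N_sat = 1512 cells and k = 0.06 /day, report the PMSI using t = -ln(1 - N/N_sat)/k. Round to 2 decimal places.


PMSI from diatom colonization curve:
N / N_sat = 1125 / 1512 = 0.744048
1 - N/N_sat = 0.255952
ln(1 - N/N_sat) = -1.362765
t = -ln(1 - N/N_sat) / k = -(-1.362765) / 0.06 = 22.71 days

22.71


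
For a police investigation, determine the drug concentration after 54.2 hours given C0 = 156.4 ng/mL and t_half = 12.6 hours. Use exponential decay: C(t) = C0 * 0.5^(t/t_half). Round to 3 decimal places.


Drug concentration decay:
Number of half-lives = t / t_half = 54.2 / 12.6 = 4.301587
Decay factor = 0.5^4.301587 = 0.05070996
C(t) = 156.4 * 0.05070996 = 7.931 ng/mL

7.931


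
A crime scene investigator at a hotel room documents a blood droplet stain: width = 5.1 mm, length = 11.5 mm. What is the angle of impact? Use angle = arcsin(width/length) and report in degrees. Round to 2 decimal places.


Blood spatter impact angle calculation:
width / length = 5.1 / 11.5 = 0.443478
angle = arcsin(0.443478)
angle = 26.33 degrees

26.33


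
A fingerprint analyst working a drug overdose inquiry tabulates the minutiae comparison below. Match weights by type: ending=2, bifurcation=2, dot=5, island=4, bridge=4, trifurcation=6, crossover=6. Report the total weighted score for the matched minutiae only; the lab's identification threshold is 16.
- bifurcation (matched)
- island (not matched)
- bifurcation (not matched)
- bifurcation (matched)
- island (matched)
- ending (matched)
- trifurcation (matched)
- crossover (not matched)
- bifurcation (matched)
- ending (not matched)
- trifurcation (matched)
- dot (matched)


Weighted minutiae match score:
  bifurcation: matched, +2 (running total 2)
  island: not matched, +0
  bifurcation: not matched, +0
  bifurcation: matched, +2 (running total 4)
  island: matched, +4 (running total 8)
  ending: matched, +2 (running total 10)
  trifurcation: matched, +6 (running total 16)
  crossover: not matched, +0
  bifurcation: matched, +2 (running total 18)
  ending: not matched, +0
  trifurcation: matched, +6 (running total 24)
  dot: matched, +5 (running total 29)
Total score = 29
Threshold = 16; verdict = identification

29


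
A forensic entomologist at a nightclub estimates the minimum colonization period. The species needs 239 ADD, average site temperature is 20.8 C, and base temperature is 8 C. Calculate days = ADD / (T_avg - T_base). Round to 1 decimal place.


Insect development time:
Effective temperature = avg_temp - T_base = 20.8 - 8 = 12.8 C
Days = ADD / effective_temp = 239 / 12.8 = 18.7 days

18.7


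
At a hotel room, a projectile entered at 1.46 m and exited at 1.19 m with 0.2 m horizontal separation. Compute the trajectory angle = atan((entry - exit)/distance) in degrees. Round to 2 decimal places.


Bullet trajectory angle:
Height difference = 1.46 - 1.19 = 0.27 m
angle = atan(0.27 / 0.2)
angle = atan(1.35)
angle = 53.47 degrees

53.47


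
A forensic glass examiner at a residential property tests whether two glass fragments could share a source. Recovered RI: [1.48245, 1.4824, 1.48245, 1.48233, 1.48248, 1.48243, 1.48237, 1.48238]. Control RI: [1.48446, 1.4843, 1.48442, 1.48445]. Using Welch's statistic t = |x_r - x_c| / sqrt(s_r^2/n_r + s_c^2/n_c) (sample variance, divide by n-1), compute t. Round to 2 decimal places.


Welch's t-criterion for glass RI comparison:
Recovered mean = sum / n_r = 11.85929 / 8 = 1.4824112
Control mean = sum / n_c = 5.93763 / 4 = 1.4844075
Recovered sample variance s_r^2 = 2.49821e-09
Control sample variance s_c^2 = 5.425e-09
Welch SE (unpooled) = sqrt(s_r^2/n_r + s_c^2/n_c) = sqrt(3.12277e-10 + 1.35625e-09) = sqrt(1.66853e-09) = 4.08476e-05
|mean_r - mean_c| = 0.00199625
t = 0.00199625 / 4.08476e-05 = 48.87

48.87


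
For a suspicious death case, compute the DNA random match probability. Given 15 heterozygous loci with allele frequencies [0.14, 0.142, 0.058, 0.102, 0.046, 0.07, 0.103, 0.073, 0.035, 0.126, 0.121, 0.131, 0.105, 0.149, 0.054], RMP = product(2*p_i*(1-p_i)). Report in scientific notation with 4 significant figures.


Computing RMP for 15 loci:
Locus 1: 2 * 0.14 * 0.86 = 0.2408
Locus 2: 2 * 0.142 * 0.858 = 0.243672
Locus 3: 2 * 0.058 * 0.942 = 0.109272
Locus 4: 2 * 0.102 * 0.898 = 0.183192
Locus 5: 2 * 0.046 * 0.954 = 0.087768
Locus 6: 2 * 0.07 * 0.93 = 0.1302
Locus 7: 2 * 0.103 * 0.897 = 0.184782
Locus 8: 2 * 0.073 * 0.927 = 0.135342
Locus 9: 2 * 0.035 * 0.965 = 0.06755
Locus 10: 2 * 0.126 * 0.874 = 0.220248
Locus 11: 2 * 0.121 * 0.879 = 0.212718
Locus 12: 2 * 0.131 * 0.869 = 0.227678
Locus 13: 2 * 0.105 * 0.895 = 0.18795
Locus 14: 2 * 0.149 * 0.851 = 0.253598
Locus 15: 2 * 0.054 * 0.946 = 0.102168
RMP = 1.178e-12

1.178e-12


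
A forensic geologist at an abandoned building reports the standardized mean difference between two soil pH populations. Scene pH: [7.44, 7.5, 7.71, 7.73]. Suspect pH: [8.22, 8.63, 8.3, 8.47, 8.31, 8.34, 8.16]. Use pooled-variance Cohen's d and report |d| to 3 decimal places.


Pooled-variance Cohen's d for soil pH comparison:
Scene mean = 30.38 / 4 = 7.595
Suspect mean = 58.43 / 7 = 8.347143
Scene sample variance s_s^2 = 0.0215
Suspect sample variance s_c^2 = 0.02499
Pooled variance = ((n_s-1)*s_s^2 + (n_c-1)*s_c^2) / (n_s + n_c - 2) = 0.023827
Pooled SD = sqrt(0.023827) = 0.15436
Mean difference = -0.752143
|d| = |-0.752143| / 0.15436 = 4.873

4.873


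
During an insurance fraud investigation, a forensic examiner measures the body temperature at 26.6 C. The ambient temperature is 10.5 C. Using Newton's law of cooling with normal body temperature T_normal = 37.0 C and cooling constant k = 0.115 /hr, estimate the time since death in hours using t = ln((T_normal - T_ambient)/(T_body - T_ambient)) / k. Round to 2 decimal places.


Using Newton's law of cooling:
t = ln((T_normal - T_ambient) / (T_body - T_ambient)) / k
T_normal - T_ambient = 26.5
T_body - T_ambient = 16.1
Ratio = 1.645963
ln(ratio) = 0.498326
t = 0.498326 / 0.115 = 4.33 hours

4.33


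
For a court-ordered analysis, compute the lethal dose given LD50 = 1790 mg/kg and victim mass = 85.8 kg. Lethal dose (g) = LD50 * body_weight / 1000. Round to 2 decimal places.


Lethal dose calculation:
Lethal dose = LD50 * body_weight / 1000
= 1790 * 85.8 / 1000
= 153582 / 1000
= 153.58 g

153.58


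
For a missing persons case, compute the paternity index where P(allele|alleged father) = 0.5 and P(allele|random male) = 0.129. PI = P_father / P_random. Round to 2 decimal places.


Paternity Index calculation:
PI = P(allele|father) / P(allele|random)
PI = 0.5 / 0.129
PI = 3.88

3.88


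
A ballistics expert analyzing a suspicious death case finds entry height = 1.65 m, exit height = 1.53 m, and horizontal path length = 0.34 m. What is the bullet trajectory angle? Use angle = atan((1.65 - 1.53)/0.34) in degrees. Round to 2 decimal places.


Bullet trajectory angle:
Height difference = 1.65 - 1.53 = 0.12 m
angle = atan(0.12 / 0.34)
angle = atan(0.352941)
angle = 19.44 degrees

19.44


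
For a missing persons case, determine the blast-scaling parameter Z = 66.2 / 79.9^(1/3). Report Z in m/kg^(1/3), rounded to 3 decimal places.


Scaled distance calculation:
W^(1/3) = 79.9^(1/3) = 4.307073
Z = R / W^(1/3) = 66.2 / 4.307073
Z = 15.370 m/kg^(1/3)

15.370


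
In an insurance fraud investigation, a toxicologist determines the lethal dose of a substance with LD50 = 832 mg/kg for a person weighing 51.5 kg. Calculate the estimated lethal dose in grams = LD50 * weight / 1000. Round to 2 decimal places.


Lethal dose calculation:
Lethal dose = LD50 * body_weight / 1000
= 832 * 51.5 / 1000
= 42848 / 1000
= 42.85 g

42.85


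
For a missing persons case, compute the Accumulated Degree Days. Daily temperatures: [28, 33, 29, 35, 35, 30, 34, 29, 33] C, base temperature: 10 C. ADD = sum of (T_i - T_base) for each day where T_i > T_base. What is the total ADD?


Computing ADD day by day:
Day 1: max(0, 28 - 10) = 18
Day 2: max(0, 33 - 10) = 23
Day 3: max(0, 29 - 10) = 19
Day 4: max(0, 35 - 10) = 25
Day 5: max(0, 35 - 10) = 25
Day 6: max(0, 30 - 10) = 20
Day 7: max(0, 34 - 10) = 24
Day 8: max(0, 29 - 10) = 19
Day 9: max(0, 33 - 10) = 23
Total ADD = 196

196


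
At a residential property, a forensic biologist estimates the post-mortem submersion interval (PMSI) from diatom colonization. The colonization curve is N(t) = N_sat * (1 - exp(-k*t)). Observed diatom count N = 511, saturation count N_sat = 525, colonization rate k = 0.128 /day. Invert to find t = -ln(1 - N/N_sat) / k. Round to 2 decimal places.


PMSI from diatom colonization curve:
N / N_sat = 511 / 525 = 0.973333
1 - N/N_sat = 0.026667
ln(1 - N/N_sat) = -3.624328
t = -ln(1 - N/N_sat) / k = -(-3.624328) / 0.128 = 28.32 days

28.32


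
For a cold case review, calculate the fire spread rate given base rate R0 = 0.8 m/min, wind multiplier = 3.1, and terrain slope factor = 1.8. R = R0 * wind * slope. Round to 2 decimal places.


Fire spread rate calculation:
R = R0 * wind_factor * slope_factor
= 0.8 * 3.1 * 1.8
= 2.48 * 1.8
= 4.46 m/min

4.46


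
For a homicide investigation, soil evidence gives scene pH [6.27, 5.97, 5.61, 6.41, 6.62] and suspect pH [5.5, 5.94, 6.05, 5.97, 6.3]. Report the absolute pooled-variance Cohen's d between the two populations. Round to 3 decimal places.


Pooled-variance Cohen's d for soil pH comparison:
Scene mean = 30.88 / 5 = 6.176
Suspect mean = 29.76 / 5 = 5.952
Scene sample variance s_s^2 = 0.15588
Suspect sample variance s_c^2 = 0.08387
Pooled variance = ((n_s-1)*s_s^2 + (n_c-1)*s_c^2) / (n_s + n_c - 2) = 0.119875
Pooled SD = sqrt(0.119875) = 0.34623
Mean difference = 0.224
|d| = |0.224| / 0.34623 = 0.647

0.647


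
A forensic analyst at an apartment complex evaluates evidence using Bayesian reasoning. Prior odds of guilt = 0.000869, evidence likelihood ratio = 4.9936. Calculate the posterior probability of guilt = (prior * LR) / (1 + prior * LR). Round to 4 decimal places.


Bayesian evidence evaluation:
Posterior odds = prior_odds * LR = 0.000869 * 4.9936 = 0.004339438
Posterior probability = posterior_odds / (1 + posterior_odds)
= 0.004339438 / (1 + 0.004339438)
= 0.004339438 / 1.004339438
= 0.0043

0.0043


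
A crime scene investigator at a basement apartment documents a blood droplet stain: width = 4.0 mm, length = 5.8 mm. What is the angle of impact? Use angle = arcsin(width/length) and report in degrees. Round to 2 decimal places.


Blood spatter impact angle calculation:
width / length = 4.0 / 5.8 = 0.689655
angle = arcsin(0.689655)
angle = 43.60 degrees

43.60
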